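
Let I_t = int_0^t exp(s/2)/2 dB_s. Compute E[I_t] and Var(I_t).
E[I_t] = 0; Var(I_t) = exp(t)/4 - 1/4

The Itô integral of a deterministic integrand f(s) has mean 0 because each increment f(s) * (B_{s+ds} - B_s) has mean 0. By the Itô isometry:
  Var( int_0^t f(s) dB_s ) = E[ (int_0^t f(s) dB_s)^2 ] = int_0^t f(s)^2 ds.
Here f(s) = exp(s/2)/2, so f(s)^2 = exp(s)/4. Integrate:
  int_0^t (exp(s)/4) ds = exp(t)/4 - 1/4.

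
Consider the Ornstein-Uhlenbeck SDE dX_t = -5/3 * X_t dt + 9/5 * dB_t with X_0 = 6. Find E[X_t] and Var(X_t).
E[X_t] = 6*exp(-5*t/3); Var(X_t) = 243/250 - 243*exp(-10*t/3)/250

The OU SDE dX = -theta X dt + sigma dB admits the integrating factor exp(theta t): d(exp(theta t) X_t) = sigma exp(theta t) dB_t. Integrating from 0 to t:
  X_t = x_0 * exp(-theta t) + sigma * int_0^t exp(-theta (t-s)) dB_s.
The Itô integral has mean 0 and (by the Itô isometry) variance sigma^2 * int_0^t exp(-2 theta (t - s)) ds = sigma^2 * (1 - exp(-2 theta t)) / (2 theta).
With theta = 5/3, sigma = 9/5, x_0 = 6:
  E[X_t] = 6 * exp(-5/3 t) = 6*exp(-5*t/3)
  Var(X_t) = (9/5)^2 * (1 - exp(-2*5/3 t)) / (2 * 5/3) = 243/250 - 243*exp(-10*t/3)/250.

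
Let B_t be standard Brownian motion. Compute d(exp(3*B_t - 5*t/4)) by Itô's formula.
d(exp(3*B_t - 5*t/4)) = (13*exp(3*B_t - 5*t/4)/4) dt + (3*exp(3*B_t - 5*t/4)) dB_t

Itô's formula for f(t, x): d f(t, B_t) = (f_t + (1/2) f_xx) dt + f_x dB_t. Compute partials of f(t, x) = exp(-5*t/4 + 3*x):
  f_t(t,x)  = -5*exp(-5*t/4 + 3*x)/4
  f_x(t,x)  = 3*exp(-5*t/4 + 3*x)
  f_xx(t,x) = 9*exp(-5*t/4 + 3*x)
Assemble drift = f_t + (1/2) f_xx = 13*exp(-5*t/4 + 3*x)/4 and diffusion = f_x = 3*exp(-5*t/4 + 3*x). Substituting x = B_t:
  d(exp(3*B_t - 5*t/4)) = (13*exp(3*B_t - 5*t/4)/4) dt + (3*exp(3*B_t - 5*t/4)) dB_t.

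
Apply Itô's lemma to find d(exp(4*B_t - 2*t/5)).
d(exp(4*B_t - 2*t/5)) = (38*exp(4*B_t - 2*t/5)/5) dt + (4*exp(4*B_t - 2*t/5)) dB_t

Itô's formula for f(t, x): d f(t, B_t) = (f_t + (1/2) f_xx) dt + f_x dB_t. Compute partials of f(t, x) = exp(-2*t/5 + 4*x):
  f_t(t,x)  = -2*exp(-2*t/5 + 4*x)/5
  f_x(t,x)  = 4*exp(-2*t/5 + 4*x)
  f_xx(t,x) = 16*exp(-2*t/5 + 4*x)
Assemble drift = f_t + (1/2) f_xx = 38*exp(-2*t/5 + 4*x)/5 and diffusion = f_x = 4*exp(-2*t/5 + 4*x). Substituting x = B_t:
  d(exp(4*B_t - 2*t/5)) = (38*exp(4*B_t - 2*t/5)/5) dt + (4*exp(4*B_t - 2*t/5)) dB_t.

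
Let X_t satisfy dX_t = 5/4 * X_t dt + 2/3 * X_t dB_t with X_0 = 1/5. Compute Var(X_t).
Var(X_t) = (exp(4*t/9) - 1)*exp(5*t/2)/25

For GBM dX = mu X dt + sigma X dB with X_0 = x_0, apply Itô to Y = log X: dY = (mu - sigma^2/2) dt + sigma dB, so Y_t = log(x_0) + (mu - sigma^2/2) t + sigma B_t and hence X_t = x_0 * exp((mu - sigma^2/2) t + sigma B_t).
With mu = 5/4, sigma = 2/3, x_0 = 1/5, this gives:
  X_t = 1/5 * exp((37/36) * t + (2/3) * B_t).
Since sigma*B_t ~ Normal(0, sigma^2 t), E[exp(sigma*B_t)] = exp(sigma^2 t / 2); so E[X_t] = x_0 * exp((mu - sigma^2/2) t) * exp(sigma^2 t / 2) = x_0 * exp(mu t) = exp(5*t/4)/5.
Var(X_t) = E[X_t^2] - (E[X_t])^2 = x_0^2 * exp(2 mu t) * (exp(sigma^2 t) - 1) = (exp(4*t/9) - 1)*exp(5*t/2)/25.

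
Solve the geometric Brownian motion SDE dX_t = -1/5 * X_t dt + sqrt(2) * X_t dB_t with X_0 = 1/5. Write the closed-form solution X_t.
X_t = 1/5 * exp((-6/5) * t + (sqrt(2)) * B_t)

For GBM dX = mu X dt + sigma X dB with X_0 = x_0, apply Itô to Y = log X: dY = (mu - sigma^2/2) dt + sigma dB, so Y_t = log(x_0) + (mu - sigma^2/2) t + sigma B_t and hence X_t = x_0 * exp((mu - sigma^2/2) t + sigma B_t).
With mu = -1/5, sigma = sqrt(2), x_0 = 1/5, this gives:
  X_t = 1/5 * exp((-6/5) * t + (sqrt(2)) * B_t).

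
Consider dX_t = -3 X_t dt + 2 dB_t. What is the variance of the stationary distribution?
lim Var(X_t) = 2/3

The OU SDE dX = -theta X dt + sigma dB admits the integrating factor exp(theta t): d(exp(theta t) X_t) = sigma exp(theta t) dB_t. Integrating from 0 to t gives X_t = x_0 * exp(-theta t) + sigma * int_0^t exp(-theta (t-s)) dB_s for any initial x_0. The Itô integral has variance (by the Itô isometry) sigma^2 * int_0^t exp(-2 theta (t - s)) ds = sigma^2 * (1 - exp(-2 theta t)) / (2 theta), independent of x_0.
With theta = 3, sigma = 2:
  Var(X_t) = (2)^2 * (1 - exp(-2*3 t)) / (2 * 3) = 2/3 - 2*exp(-6*t)/3.
As t -> infinity, exp(-2*3 t) -> 0, so the stationary variance is sigma^2 / (2 theta) = 2/3.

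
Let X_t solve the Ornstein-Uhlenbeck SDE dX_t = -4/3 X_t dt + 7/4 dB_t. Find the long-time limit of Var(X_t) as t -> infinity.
lim Var(X_t) = 147/128

The OU SDE dX = -theta X dt + sigma dB admits the integrating factor exp(theta t): d(exp(theta t) X_t) = sigma exp(theta t) dB_t. Integrating from 0 to t gives X_t = x_0 * exp(-theta t) + sigma * int_0^t exp(-theta (t-s)) dB_s for any initial x_0. The Itô integral has variance (by the Itô isometry) sigma^2 * int_0^t exp(-2 theta (t - s)) ds = sigma^2 * (1 - exp(-2 theta t)) / (2 theta), independent of x_0.
With theta = 4/3, sigma = 7/4:
  Var(X_t) = (7/4)^2 * (1 - exp(-2*4/3 t)) / (2 * 4/3) = 147/128 - 147*exp(-8*t/3)/128.
As t -> infinity, exp(-2*4/3 t) -> 0, so the stationary variance is sigma^2 / (2 theta) = 147/128.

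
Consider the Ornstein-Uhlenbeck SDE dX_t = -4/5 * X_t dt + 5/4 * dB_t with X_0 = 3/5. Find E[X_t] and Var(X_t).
E[X_t] = 3*exp(-4*t/5)/5; Var(X_t) = 125/128 - 125*exp(-8*t/5)/128

The OU SDE dX = -theta X dt + sigma dB admits the integrating factor exp(theta t): d(exp(theta t) X_t) = sigma exp(theta t) dB_t. Integrating from 0 to t:
  X_t = x_0 * exp(-theta t) + sigma * int_0^t exp(-theta (t-s)) dB_s.
The Itô integral has mean 0 and (by the Itô isometry) variance sigma^2 * int_0^t exp(-2 theta (t - s)) ds = sigma^2 * (1 - exp(-2 theta t)) / (2 theta).
With theta = 4/5, sigma = 5/4, x_0 = 3/5:
  E[X_t] = 3/5 * exp(-4/5 t) = 3*exp(-4*t/5)/5
  Var(X_t) = (5/4)^2 * (1 - exp(-2*4/5 t)) / (2 * 4/5) = 125/128 - 125*exp(-8*t/5)/128.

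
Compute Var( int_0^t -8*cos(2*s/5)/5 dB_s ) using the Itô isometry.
Var = 32*t/25 + 8*sin(4*t/5)/5

The Itô integral of a deterministic integrand f(s) has mean 0 because each increment f(s) * (B_{s+ds} - B_s) has mean 0. By the Itô isometry:
  Var( int_0^t f(s) dB_s ) = E[ (int_0^t f(s) dB_s)^2 ] = int_0^t f(s)^2 ds.
Here f(s) = -8*cos(2*s/5)/5, so f(s)^2 = 64*cos(2*s/5)^2/25. Integrate:
  int_0^t (64*cos(2*s/5)^2/25) ds = 32*t/25 + 8*sin(4*t/5)/5.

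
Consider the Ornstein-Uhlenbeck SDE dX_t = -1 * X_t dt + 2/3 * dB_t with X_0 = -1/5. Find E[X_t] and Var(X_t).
E[X_t] = -exp(-t)/5; Var(X_t) = 2/9 - 2*exp(-2*t)/9

The OU SDE dX = -theta X dt + sigma dB admits the integrating factor exp(theta t): d(exp(theta t) X_t) = sigma exp(theta t) dB_t. Integrating from 0 to t:
  X_t = x_0 * exp(-theta t) + sigma * int_0^t exp(-theta (t-s)) dB_s.
The Itô integral has mean 0 and (by the Itô isometry) variance sigma^2 * int_0^t exp(-2 theta (t - s)) ds = sigma^2 * (1 - exp(-2 theta t)) / (2 theta).
With theta = 1, sigma = 2/3, x_0 = -1/5:
  E[X_t] = -1/5 * exp(-1 t) = -exp(-t)/5
  Var(X_t) = (2/3)^2 * (1 - exp(-2*1 t)) / (2 * 1) = 2/9 - 2*exp(-2*t)/9.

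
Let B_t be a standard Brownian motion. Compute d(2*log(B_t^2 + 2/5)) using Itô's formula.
d(2*log(B_t^2 + 2/5)) = (10*(2 - 5*B_t^2)/(5*B_t^2 + 2)^2) dt + (20*B_t/(5*B_t^2 + 2)) dB_t

Itô's formula for f(B_t) gives d f(B_t) = f'(B_t) dB_t + (1/2) f''(B_t) dt. Compute derivatives of f(x) = 2*log(x^2 + 2/5):
  f'(x)  = 20*x/(5*x^2 + 2)
  f''(x) = 20*(2 - 5*x^2)/(5*x^2 + 2)^2
Substitute x = B_t and multiply the f'' term by 1/2:
  drift     = (1/2) * (20*(2 - 5*x^2)/(5*x^2 + 2)^2) evaluated at B_t = 10*(2 - 5*B_t^2)/(5*B_t^2 + 2)^2
  diffusion = (20*x/(5*x^2 + 2)) evaluated at B_t = 20*B_t/(5*B_t^2 + 2)
Therefore d(2*log(B_t^2 + 2/5)) = (10*(2 - 5*B_t^2)/(5*B_t^2 + 2)^2) dt + (20*B_t/(5*B_t^2 + 2)) dB_t.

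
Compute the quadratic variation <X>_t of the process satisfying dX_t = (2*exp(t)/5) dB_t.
<X>_t = 2*exp(2*t)/25 - 2/25

For an Itô process dX_t = a(t) dt + b(t) dB_t, the quadratic variation is <X>_t = int_0^t b(s)^2 ds (the drift term does not contribute). Here b(s) = 2*exp(s)/5, so
  b(s)^2 = 4*exp(2*s)/25.
Integrating from 0 to t:
  <X>_t = int_0^t (4*exp(2*s)/25) ds = 2*exp(2*t)/25 - 2/25.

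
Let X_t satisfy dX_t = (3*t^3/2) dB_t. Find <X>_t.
<X>_t = 9*t^7/28

For an Itô process dX_t = a(t) dt + b(t) dB_t, the quadratic variation is <X>_t = int_0^t b(s)^2 ds (the drift term does not contribute). Here b(s) = 3*s^3/2, so
  b(s)^2 = 9*s^6/4.
Integrating from 0 to t:
  <X>_t = int_0^t (9*s^6/4) ds = 9*t^7/28.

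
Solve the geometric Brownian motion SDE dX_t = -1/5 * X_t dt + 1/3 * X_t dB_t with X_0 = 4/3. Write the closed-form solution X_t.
X_t = 4/3 * exp((-23/90) * t + (1/3) * B_t)

For GBM dX = mu X dt + sigma X dB with X_0 = x_0, apply Itô to Y = log X: dY = (mu - sigma^2/2) dt + sigma dB, so Y_t = log(x_0) + (mu - sigma^2/2) t + sigma B_t and hence X_t = x_0 * exp((mu - sigma^2/2) t + sigma B_t).
With mu = -1/5, sigma = 1/3, x_0 = 4/3, this gives:
  X_t = 4/3 * exp((-23/90) * t + (1/3) * B_t).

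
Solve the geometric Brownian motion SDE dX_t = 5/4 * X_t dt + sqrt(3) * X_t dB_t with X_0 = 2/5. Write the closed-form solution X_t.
X_t = 2/5 * exp((-1/4) * t + (sqrt(3)) * B_t)

For GBM dX = mu X dt + sigma X dB with X_0 = x_0, apply Itô to Y = log X: dY = (mu - sigma^2/2) dt + sigma dB, so Y_t = log(x_0) + (mu - sigma^2/2) t + sigma B_t and hence X_t = x_0 * exp((mu - sigma^2/2) t + sigma B_t).
With mu = 5/4, sigma = sqrt(3), x_0 = 2/5, this gives:
  X_t = 2/5 * exp((-1/4) * t + (sqrt(3)) * B_t).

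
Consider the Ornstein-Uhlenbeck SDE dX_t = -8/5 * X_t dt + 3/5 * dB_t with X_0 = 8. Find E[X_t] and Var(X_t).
E[X_t] = 8*exp(-8*t/5); Var(X_t) = 9/80 - 9*exp(-16*t/5)/80

The OU SDE dX = -theta X dt + sigma dB admits the integrating factor exp(theta t): d(exp(theta t) X_t) = sigma exp(theta t) dB_t. Integrating from 0 to t:
  X_t = x_0 * exp(-theta t) + sigma * int_0^t exp(-theta (t-s)) dB_s.
The Itô integral has mean 0 and (by the Itô isometry) variance sigma^2 * int_0^t exp(-2 theta (t - s)) ds = sigma^2 * (1 - exp(-2 theta t)) / (2 theta).
With theta = 8/5, sigma = 3/5, x_0 = 8:
  E[X_t] = 8 * exp(-8/5 t) = 8*exp(-8*t/5)
  Var(X_t) = (3/5)^2 * (1 - exp(-2*8/5 t)) / (2 * 8/5) = 9/80 - 9*exp(-16*t/5)/80.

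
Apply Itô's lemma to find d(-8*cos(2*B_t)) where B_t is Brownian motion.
d(-8*cos(2*B_t)) = (16*cos(2*B_t)) dt + (16*sin(2*B_t)) dB_t

Itô's formula for f(B_t) gives d f(B_t) = f'(B_t) dB_t + (1/2) f''(B_t) dt. Compute derivatives of f(x) = -8*cos(2*x):
  f'(x)  = 16*sin(2*x)
  f''(x) = 32*cos(2*x)
Substitute x = B_t and multiply the f'' term by 1/2:
  drift     = (1/2) * (32*cos(2*x)) evaluated at B_t = 16*cos(2*B_t)
  diffusion = (16*sin(2*x)) evaluated at B_t = 16*sin(2*B_t)
Therefore d(-8*cos(2*B_t)) = (16*cos(2*B_t)) dt + (16*sin(2*B_t)) dB_t.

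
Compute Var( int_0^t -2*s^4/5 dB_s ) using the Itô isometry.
Var = 4*t^9/225

The Itô integral of a deterministic integrand f(s) has mean 0 because each increment f(s) * (B_{s+ds} - B_s) has mean 0. By the Itô isometry:
  Var( int_0^t f(s) dB_s ) = E[ (int_0^t f(s) dB_s)^2 ] = int_0^t f(s)^2 ds.
Here f(s) = -2*s^4/5, so f(s)^2 = 4*s^8/25. Integrate:
  int_0^t (4*s^8/25) ds = 4*t^9/225.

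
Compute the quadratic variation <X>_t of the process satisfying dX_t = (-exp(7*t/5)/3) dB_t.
<X>_t = 5*exp(14*t/5)/126 - 5/126

For an Itô process dX_t = a(t) dt + b(t) dB_t, the quadratic variation is <X>_t = int_0^t b(s)^2 ds (the drift term does not contribute). Here b(s) = -exp(7*s/5)/3, so
  b(s)^2 = exp(14*s/5)/9.
Integrating from 0 to t:
  <X>_t = int_0^t (exp(14*s/5)/9) ds = 5*exp(14*t/5)/126 - 5/126.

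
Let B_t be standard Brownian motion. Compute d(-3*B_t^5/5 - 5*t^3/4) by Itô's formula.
d(-3*B_t^5/5 - 5*t^3/4) = (-6*B_t^3 - 15*t^2/4) dt + (-3*B_t^4) dB_t

Itô's formula for f(t, x): d f(t, B_t) = (f_t + (1/2) f_xx) dt + f_x dB_t. Compute partials of f(t, x) = -5*t^3/4 - 3*x^5/5:
  f_t(t,x)  = -15*t^2/4
  f_x(t,x)  = -3*x^4
  f_xx(t,x) = -12*x^3
Assemble drift = f_t + (1/2) f_xx = -15*t^2/4 - 6*x^3 and diffusion = f_x = -3*x^4. Substituting x = B_t:
  d(-3*B_t^5/5 - 5*t^3/4) = (-6*B_t^3 - 15*t^2/4) dt + (-3*B_t^4) dB_t.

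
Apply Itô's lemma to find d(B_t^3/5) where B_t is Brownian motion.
d(B_t^3/5) = (3*B_t/5) dt + (3*B_t^2/5) dB_t

Itô's formula for f(B_t) gives d f(B_t) = f'(B_t) dB_t + (1/2) f''(B_t) dt. Compute derivatives of f(x) = x^3/5:
  f'(x)  = 3*x^2/5
  f''(x) = 6*x/5
Substitute x = B_t and multiply the f'' term by 1/2:
  drift     = (1/2) * (6*x/5) evaluated at B_t = 3*B_t/5
  diffusion = (3*x^2/5) evaluated at B_t = 3*B_t^2/5
Therefore d(B_t^3/5) = (3*B_t/5) dt + (3*B_t^2/5) dB_t.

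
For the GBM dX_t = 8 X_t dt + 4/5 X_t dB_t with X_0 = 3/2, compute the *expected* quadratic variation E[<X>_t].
E[<X>_t] = 9*exp(416*t/25)/104 - 9/104

<X>_t = int_0^t ((4/5) * X_s)^2 ds. Taking expectation inside the integral: E[<X>_t] = (4/5)^2 * int_0^t E[X_s^2] ds. For GBM, E[X_s^2] = x_0^2 * exp((2 mu + sigma^2) s). Integrating:
  E[<X>_t] = (4/5)^2 * (3/2)^2 * (exp((2*8 + (4/5)^2) t) - 1) / (2*8 + (4/5)^2)
           = (4/5)^2 * (3/2)^2 * (exp((416/25) t) - 1) / (416/25) = 9*exp(416*t/25)/104 - 9/104.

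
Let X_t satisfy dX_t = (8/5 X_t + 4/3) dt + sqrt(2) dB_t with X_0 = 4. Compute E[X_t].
E[X_t] = 29*exp(8*t/5)/6 - 5/6

Taking expectations and using E[dB_t] = 0, the mean m(t) = E[X_t] satisfies the ODE m'(t) = a m(t) + b with m(0) = x_0. With a = 8/5, b = 4/3, x_0 = 4, the solution is
  m(t) = x_0 * exp(a t) + (b/a) * (exp(a t) - 1)
       = 4 * exp((8/5) t) + ((4/3)/(8/5)) * (exp((8/5) t) - 1)
       = 29*exp(8*t/5)/6 - 5/6.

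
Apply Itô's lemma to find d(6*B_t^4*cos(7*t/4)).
d(6*B_t^4*cos(7*t/4)) = (B_t^2*(-21*B_t^2*sin(7*t/4)/2 + 36*cos(7*t/4))) dt + (24*B_t^3*cos(7*t/4)) dB_t

Itô's formula for f(t, x): d f(t, B_t) = (f_t + (1/2) f_xx) dt + f_x dB_t. Compute partials of f(t, x) = 6*x^4*cos(7*t/4):
  f_t(t,x)  = -21*x^4*sin(7*t/4)/2
  f_x(t,x)  = 24*x^3*cos(7*t/4)
  f_xx(t,x) = 72*x^2*cos(7*t/4)
Assemble drift = f_t + (1/2) f_xx = x^2*(-21*x^2*sin(7*t/4)/2 + 36*cos(7*t/4)) and diffusion = f_x = 24*x^3*cos(7*t/4). Substituting x = B_t:
  d(6*B_t^4*cos(7*t/4)) = (B_t^2*(-21*B_t^2*sin(7*t/4)/2 + 36*cos(7*t/4))) dt + (24*B_t^3*cos(7*t/4)) dB_t.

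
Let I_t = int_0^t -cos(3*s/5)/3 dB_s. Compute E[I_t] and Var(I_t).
E[I_t] = 0; Var(I_t) = t/18 + 5*sin(6*t/5)/108

The Itô integral of a deterministic integrand f(s) has mean 0 because each increment f(s) * (B_{s+ds} - B_s) has mean 0. By the Itô isometry:
  Var( int_0^t f(s) dB_s ) = E[ (int_0^t f(s) dB_s)^2 ] = int_0^t f(s)^2 ds.
Here f(s) = -cos(3*s/5)/3, so f(s)^2 = cos(3*s/5)^2/9. Integrate:
  int_0^t (cos(3*s/5)^2/9) ds = t/18 + 5*sin(6*t/5)/108.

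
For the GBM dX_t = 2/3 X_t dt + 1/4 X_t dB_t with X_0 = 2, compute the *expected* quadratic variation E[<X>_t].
E[<X>_t] = 12*exp(67*t/48)/67 - 12/67

<X>_t = int_0^t ((1/4) * X_s)^2 ds. Taking expectation inside the integral: E[<X>_t] = (1/4)^2 * int_0^t E[X_s^2] ds. For GBM, E[X_s^2] = x_0^2 * exp((2 mu + sigma^2) s). Integrating:
  E[<X>_t] = (1/4)^2 * 2^2 * (exp((2*(2/3) + (1/4)^2) t) - 1) / (2*(2/3) + (1/4)^2)
           = (1/4)^2 * 2^2 * (exp((67/48) t) - 1) / (67/48) = 12*exp(67*t/48)/67 - 12/67.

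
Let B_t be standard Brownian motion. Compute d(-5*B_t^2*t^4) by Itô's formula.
d(-5*B_t^2*t^4) = (5*t^3*(-4*B_t^2 - t)) dt + (-10*B_t*t^4) dB_t

Itô's formula for f(t, x): d f(t, B_t) = (f_t + (1/2) f_xx) dt + f_x dB_t. Compute partials of f(t, x) = -5*t^4*x^2:
  f_t(t,x)  = -20*t^3*x^2
  f_x(t,x)  = -10*t^4*x
  f_xx(t,x) = -10*t^4
Assemble drift = f_t + (1/2) f_xx = 5*t^3*(-t - 4*x^2) and diffusion = f_x = -10*t^4*x. Substituting x = B_t:
  d(-5*B_t^2*t^4) = (5*t^3*(-4*B_t^2 - t)) dt + (-10*B_t*t^4) dB_t.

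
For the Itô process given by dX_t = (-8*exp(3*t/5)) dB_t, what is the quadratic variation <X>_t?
<X>_t = 160*exp(6*t/5)/3 - 160/3

For an Itô process dX_t = a(t) dt + b(t) dB_t, the quadratic variation is <X>_t = int_0^t b(s)^2 ds (the drift term does not contribute). Here b(s) = -8*exp(3*s/5), so
  b(s)^2 = 64*exp(6*s/5).
Integrating from 0 to t:
  <X>_t = int_0^t (64*exp(6*s/5)) ds = 160*exp(6*t/5)/3 - 160/3.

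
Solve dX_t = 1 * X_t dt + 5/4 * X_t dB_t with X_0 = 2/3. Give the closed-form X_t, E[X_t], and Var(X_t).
X_t = 2/3 * exp((7/32) t + (5/4) B_t); E[X_t] = 2*exp(t)/3; Var(X_t) = 4*(exp(25*t/16) - 1)*exp(2*t)/9

For GBM dX = mu X dt + sigma X dB with X_0 = x_0, apply Itô to Y = log X: dY = (mu - sigma^2/2) dt + sigma dB, so Y_t = log(x_0) + (mu - sigma^2/2) t + sigma B_t and hence X_t = x_0 * exp((mu - sigma^2/2) t + sigma B_t).
With mu = 1, sigma = 5/4, x_0 = 2/3, this gives:
  X_t = 2/3 * exp((7/32) * t + (5/4) * B_t).
Since sigma*B_t ~ Normal(0, sigma^2 t), E[exp(sigma*B_t)] = exp(sigma^2 t / 2); so E[X_t] = x_0 * exp((mu - sigma^2/2) t) * exp(sigma^2 t / 2) = x_0 * exp(mu t) = 2*exp(t)/3.
Var(X_t) = E[X_t^2] - (E[X_t])^2 = x_0^2 * exp(2 mu t) * (exp(sigma^2 t) - 1) = 4*(exp(25*t/16) - 1)*exp(2*t)/9.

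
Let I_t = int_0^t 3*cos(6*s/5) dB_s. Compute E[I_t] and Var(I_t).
E[I_t] = 0; Var(I_t) = 9*t/2 + 15*sin(12*t/5)/8

The Itô integral of a deterministic integrand f(s) has mean 0 because each increment f(s) * (B_{s+ds} - B_s) has mean 0. By the Itô isometry:
  Var( int_0^t f(s) dB_s ) = E[ (int_0^t f(s) dB_s)^2 ] = int_0^t f(s)^2 ds.
Here f(s) = 3*cos(6*s/5), so f(s)^2 = 9*cos(6*s/5)^2. Integrate:
  int_0^t (9*cos(6*s/5)^2) ds = 9*t/2 + 15*sin(12*t/5)/8.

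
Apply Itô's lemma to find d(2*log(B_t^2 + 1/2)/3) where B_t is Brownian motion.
d(2*log(B_t^2 + 1/2)/3) = (4*(1 - 2*B_t^2)/(3*(2*B_t^2 + 1)^2)) dt + (8*B_t/(3*(2*B_t^2 + 1))) dB_t

Itô's formula for f(B_t) gives d f(B_t) = f'(B_t) dB_t + (1/2) f''(B_t) dt. Compute derivatives of f(x) = 2*log(x^2 + 1/2)/3:
  f'(x)  = 8*x/(3*(2*x^2 + 1))
  f''(x) = 8*(1 - 2*x^2)/(3*(2*x^2 + 1)^2)
Substitute x = B_t and multiply the f'' term by 1/2:
  drift     = (1/2) * (8*(1 - 2*x^2)/(3*(2*x^2 + 1)^2)) evaluated at B_t = 4*(1 - 2*B_t^2)/(3*(2*B_t^2 + 1)^2)
  diffusion = (8*x/(3*(2*x^2 + 1))) evaluated at B_t = 8*B_t/(3*(2*B_t^2 + 1))
Therefore d(2*log(B_t^2 + 1/2)/3) = (4*(1 - 2*B_t^2)/(3*(2*B_t^2 + 1)^2)) dt + (8*B_t/(3*(2*B_t^2 + 1))) dB_t.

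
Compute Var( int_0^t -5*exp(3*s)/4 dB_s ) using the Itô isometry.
Var = 25*exp(6*t)/96 - 25/96

The Itô integral of a deterministic integrand f(s) has mean 0 because each increment f(s) * (B_{s+ds} - B_s) has mean 0. By the Itô isometry:
  Var( int_0^t f(s) dB_s ) = E[ (int_0^t f(s) dB_s)^2 ] = int_0^t f(s)^2 ds.
Here f(s) = -5*exp(3*s)/4, so f(s)^2 = 25*exp(6*s)/16. Integrate:
  int_0^t (25*exp(6*s)/16) ds = 25*exp(6*t)/96 - 25/96.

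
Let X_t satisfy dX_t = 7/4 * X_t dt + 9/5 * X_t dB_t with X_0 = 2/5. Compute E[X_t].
E[X_t] = 2*exp(7*t/4)/5

For GBM dX = mu X dt + sigma X dB with X_0 = x_0, apply Itô to Y = log X: dY = (mu - sigma^2/2) dt + sigma dB, so Y_t = log(x_0) + (mu - sigma^2/2) t + sigma B_t and hence X_t = x_0 * exp((mu - sigma^2/2) t + sigma B_t).
With mu = 7/4, sigma = 9/5, x_0 = 2/5, this gives:
  X_t = 2/5 * exp((13/100) * t + (9/5) * B_t).
Since sigma*B_t ~ Normal(0, sigma^2 t), E[exp(sigma*B_t)] = exp(sigma^2 t / 2); so E[X_t] = x_0 * exp((mu - sigma^2/2) t) * exp(sigma^2 t / 2) = x_0 * exp(mu t) = 2*exp(7*t/4)/5.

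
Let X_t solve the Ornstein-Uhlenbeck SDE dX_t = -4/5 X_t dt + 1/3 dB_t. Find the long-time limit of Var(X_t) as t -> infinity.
lim Var(X_t) = 5/72

The OU SDE dX = -theta X dt + sigma dB admits the integrating factor exp(theta t): d(exp(theta t) X_t) = sigma exp(theta t) dB_t. Integrating from 0 to t gives X_t = x_0 * exp(-theta t) + sigma * int_0^t exp(-theta (t-s)) dB_s for any initial x_0. The Itô integral has variance (by the Itô isometry) sigma^2 * int_0^t exp(-2 theta (t - s)) ds = sigma^2 * (1 - exp(-2 theta t)) / (2 theta), independent of x_0.
With theta = 4/5, sigma = 1/3:
  Var(X_t) = (1/3)^2 * (1 - exp(-2*4/5 t)) / (2 * 4/5) = 5/72 - 5*exp(-8*t/5)/72.
As t -> infinity, exp(-2*4/5 t) -> 0, so the stationary variance is sigma^2 / (2 theta) = 5/72.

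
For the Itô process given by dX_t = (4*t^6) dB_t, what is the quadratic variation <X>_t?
<X>_t = 16*t^13/13

For an Itô process dX_t = a(t) dt + b(t) dB_t, the quadratic variation is <X>_t = int_0^t b(s)^2 ds (the drift term does not contribute). Here b(s) = 4*s^6, so
  b(s)^2 = 16*s^12.
Integrating from 0 to t:
  <X>_t = int_0^t (16*s^12) ds = 16*t^13/13.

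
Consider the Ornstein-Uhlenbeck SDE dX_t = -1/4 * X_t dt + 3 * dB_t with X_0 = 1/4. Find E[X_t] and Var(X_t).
E[X_t] = exp(-t/4)/4; Var(X_t) = 18 - 18*exp(-t/2)

The OU SDE dX = -theta X dt + sigma dB admits the integrating factor exp(theta t): d(exp(theta t) X_t) = sigma exp(theta t) dB_t. Integrating from 0 to t:
  X_t = x_0 * exp(-theta t) + sigma * int_0^t exp(-theta (t-s)) dB_s.
The Itô integral has mean 0 and (by the Itô isometry) variance sigma^2 * int_0^t exp(-2 theta (t - s)) ds = sigma^2 * (1 - exp(-2 theta t)) / (2 theta).
With theta = 1/4, sigma = 3, x_0 = 1/4:
  E[X_t] = 1/4 * exp(-1/4 t) = exp(-t/4)/4
  Var(X_t) = (3)^2 * (1 - exp(-2*1/4 t)) / (2 * 1/4) = 18 - 18*exp(-t/2).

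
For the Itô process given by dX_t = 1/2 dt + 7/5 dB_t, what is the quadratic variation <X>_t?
<X>_t = 49*t/25

For an Itô process dX_t = a(t) dt + b(t) dB_t, the quadratic variation is <X>_t = int_0^t b(s)^2 ds (the drift term does not contribute). Here b(s) = 7/5, so
  b(s)^2 = 49/25.
Integrating from 0 to t:
  <X>_t = int_0^t (49/25) ds = 49*t/25.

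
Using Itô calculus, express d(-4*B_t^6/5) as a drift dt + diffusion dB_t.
d(-4*B_t^6/5) = (-12*B_t^4) dt + (-24*B_t^5/5) dB_t

Itô's formula for f(B_t) gives d f(B_t) = f'(B_t) dB_t + (1/2) f''(B_t) dt. Compute derivatives of f(x) = -4*x^6/5:
  f'(x)  = -24*x^5/5
  f''(x) = -24*x^4
Substitute x = B_t and multiply the f'' term by 1/2:
  drift     = (1/2) * (-24*x^4) evaluated at B_t = -12*B_t^4
  diffusion = (-24*x^5/5) evaluated at B_t = -24*B_t^5/5
Therefore d(-4*B_t^6/5) = (-12*B_t^4) dt + (-24*B_t^5/5) dB_t.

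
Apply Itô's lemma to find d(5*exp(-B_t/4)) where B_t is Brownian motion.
d(5*exp(-B_t/4)) = (5*exp(-B_t/4)/32) dt + (-5*exp(-B_t/4)/4) dB_t

Itô's formula for f(B_t) gives d f(B_t) = f'(B_t) dB_t + (1/2) f''(B_t) dt. Compute derivatives of f(x) = 5*exp(-x/4):
  f'(x)  = -5*exp(-x/4)/4
  f''(x) = 5*exp(-x/4)/16
Substitute x = B_t and multiply the f'' term by 1/2:
  drift     = (1/2) * (5*exp(-x/4)/16) evaluated at B_t = 5*exp(-B_t/4)/32
  diffusion = (-5*exp(-x/4)/4) evaluated at B_t = -5*exp(-B_t/4)/4
Therefore d(5*exp(-B_t/4)) = (5*exp(-B_t/4)/32) dt + (-5*exp(-B_t/4)/4) dB_t.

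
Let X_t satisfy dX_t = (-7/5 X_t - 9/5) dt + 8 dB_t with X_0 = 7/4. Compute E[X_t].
E[X_t] = -9/7 + 85*exp(-7*t/5)/28

Taking expectations and using E[dB_t] = 0, the mean m(t) = E[X_t] satisfies the ODE m'(t) = a m(t) + b with m(0) = x_0. With a = -7/5, b = -9/5, x_0 = 7/4, the solution is
  m(t) = x_0 * exp(a t) + (b/a) * (exp(a t) - 1)
       = (7/4) * exp((-7/5) t) + ((-9/5)/(-7/5)) * (exp((-7/5) t) - 1)
       = -9/7 + 85*exp(-7*t/5)/28.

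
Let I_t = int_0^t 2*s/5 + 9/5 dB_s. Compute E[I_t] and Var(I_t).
E[I_t] = 0; Var(I_t) = t*(4*t^2 + 54*t + 243)/75

The Itô integral of a deterministic integrand f(s) has mean 0 because each increment f(s) * (B_{s+ds} - B_s) has mean 0. By the Itô isometry:
  Var( int_0^t f(s) dB_s ) = E[ (int_0^t f(s) dB_s)^2 ] = int_0^t f(s)^2 ds.
Here f(s) = 2*s/5 + 9/5, so f(s)^2 = (2*s + 9)^2/25. Integrate:
  int_0^t ((2*s + 9)^2/25) ds = t*(4*t^2 + 54*t + 243)/75.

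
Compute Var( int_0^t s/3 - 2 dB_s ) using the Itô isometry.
Var = t*(t^2 - 18*t + 108)/27

The Itô integral of a deterministic integrand f(s) has mean 0 because each increment f(s) * (B_{s+ds} - B_s) has mean 0. By the Itô isometry:
  Var( int_0^t f(s) dB_s ) = E[ (int_0^t f(s) dB_s)^2 ] = int_0^t f(s)^2 ds.
Here f(s) = s/3 - 2, so f(s)^2 = (s - 6)^2/9. Integrate:
  int_0^t ((s - 6)^2/9) ds = t*(t^2 - 18*t + 108)/27.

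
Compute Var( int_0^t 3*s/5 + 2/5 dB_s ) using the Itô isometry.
Var = t*(3*t^2 + 6*t + 4)/25

The Itô integral of a deterministic integrand f(s) has mean 0 because each increment f(s) * (B_{s+ds} - B_s) has mean 0. By the Itô isometry:
  Var( int_0^t f(s) dB_s ) = E[ (int_0^t f(s) dB_s)^2 ] = int_0^t f(s)^2 ds.
Here f(s) = 3*s/5 + 2/5, so f(s)^2 = (3*s + 2)^2/25. Integrate:
  int_0^t ((3*s + 2)^2/25) ds = t*(3*t^2 + 6*t + 4)/25.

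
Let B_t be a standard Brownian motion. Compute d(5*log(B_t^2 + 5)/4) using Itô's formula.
d(5*log(B_t^2 + 5)/4) = (5*(5 - B_t^2)/(4*(B_t^2 + 5)^2)) dt + (5*B_t/(2*(B_t^2 + 5))) dB_t

Itô's formula for f(B_t) gives d f(B_t) = f'(B_t) dB_t + (1/2) f''(B_t) dt. Compute derivatives of f(x) = 5*log(x^2 + 5)/4:
  f'(x)  = 5*x/(2*(x^2 + 5))
  f''(x) = 5*(5 - x^2)/(2*(x^2 + 5)^2)
Substitute x = B_t and multiply the f'' term by 1/2:
  drift     = (1/2) * (5*(5 - x^2)/(2*(x^2 + 5)^2)) evaluated at B_t = 5*(5 - B_t^2)/(4*(B_t^2 + 5)^2)
  diffusion = (5*x/(2*(x^2 + 5))) evaluated at B_t = 5*B_t/(2*(B_t^2 + 5))
Therefore d(5*log(B_t^2 + 5)/4) = (5*(5 - B_t^2)/(4*(B_t^2 + 5)^2)) dt + (5*B_t/(2*(B_t^2 + 5))) dB_t.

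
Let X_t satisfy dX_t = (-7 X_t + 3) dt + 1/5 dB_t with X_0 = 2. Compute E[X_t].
E[X_t] = 3/7 + 11*exp(-7*t)/7

Taking expectations and using E[dB_t] = 0, the mean m(t) = E[X_t] satisfies the ODE m'(t) = a m(t) + b with m(0) = x_0. With a = -7, b = 3, x_0 = 2, the solution is
  m(t) = x_0 * exp(a t) + (b/a) * (exp(a t) - 1)
       = 2 * exp((-7) t) + (3/(-7)) * (exp((-7) t) - 1)
       = 3/7 + 11*exp(-7*t)/7.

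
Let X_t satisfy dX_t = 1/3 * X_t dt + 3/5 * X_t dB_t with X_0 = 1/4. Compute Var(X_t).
Var(X_t) = (exp(9*t/25) - 1)*exp(2*t/3)/16

For GBM dX = mu X dt + sigma X dB with X_0 = x_0, apply Itô to Y = log X: dY = (mu - sigma^2/2) dt + sigma dB, so Y_t = log(x_0) + (mu - sigma^2/2) t + sigma B_t and hence X_t = x_0 * exp((mu - sigma^2/2) t + sigma B_t).
With mu = 1/3, sigma = 3/5, x_0 = 1/4, this gives:
  X_t = 1/4 * exp((23/150) * t + (3/5) * B_t).
Since sigma*B_t ~ Normal(0, sigma^2 t), E[exp(sigma*B_t)] = exp(sigma^2 t / 2); so E[X_t] = x_0 * exp((mu - sigma^2/2) t) * exp(sigma^2 t / 2) = x_0 * exp(mu t) = exp(t/3)/4.
Var(X_t) = E[X_t^2] - (E[X_t])^2 = x_0^2 * exp(2 mu t) * (exp(sigma^2 t) - 1) = (exp(9*t/25) - 1)*exp(2*t/3)/16.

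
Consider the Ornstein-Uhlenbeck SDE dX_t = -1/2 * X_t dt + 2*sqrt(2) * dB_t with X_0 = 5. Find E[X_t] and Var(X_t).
E[X_t] = 5*exp(-t/2); Var(X_t) = 8 - 8*exp(-t)

The OU SDE dX = -theta X dt + sigma dB admits the integrating factor exp(theta t): d(exp(theta t) X_t) = sigma exp(theta t) dB_t. Integrating from 0 to t:
  X_t = x_0 * exp(-theta t) + sigma * int_0^t exp(-theta (t-s)) dB_s.
The Itô integral has mean 0 and (by the Itô isometry) variance sigma^2 * int_0^t exp(-2 theta (t - s)) ds = sigma^2 * (1 - exp(-2 theta t)) / (2 theta).
With theta = 1/2, sigma = 2*sqrt(2), x_0 = 5:
  E[X_t] = 5 * exp(-1/2 t) = 5*exp(-t/2)
  Var(X_t) = (2*sqrt(2))^2 * (1 - exp(-2*1/2 t)) / (2 * 1/2) = 8 - 8*exp(-t).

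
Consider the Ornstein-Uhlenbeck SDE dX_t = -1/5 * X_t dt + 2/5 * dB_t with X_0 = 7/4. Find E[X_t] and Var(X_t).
E[X_t] = 7*exp(-t/5)/4; Var(X_t) = 2/5 - 2*exp(-2*t/5)/5

The OU SDE dX = -theta X dt + sigma dB admits the integrating factor exp(theta t): d(exp(theta t) X_t) = sigma exp(theta t) dB_t. Integrating from 0 to t:
  X_t = x_0 * exp(-theta t) + sigma * int_0^t exp(-theta (t-s)) dB_s.
The Itô integral has mean 0 and (by the Itô isometry) variance sigma^2 * int_0^t exp(-2 theta (t - s)) ds = sigma^2 * (1 - exp(-2 theta t)) / (2 theta).
With theta = 1/5, sigma = 2/5, x_0 = 7/4:
  E[X_t] = 7/4 * exp(-1/5 t) = 7*exp(-t/5)/4
  Var(X_t) = (2/5)^2 * (1 - exp(-2*1/5 t)) / (2 * 1/5) = 2/5 - 2*exp(-2*t/5)/5.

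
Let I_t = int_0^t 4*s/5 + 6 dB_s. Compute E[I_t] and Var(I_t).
E[I_t] = 0; Var(I_t) = 4*t*(4*t^2 + 90*t + 675)/75

The Itô integral of a deterministic integrand f(s) has mean 0 because each increment f(s) * (B_{s+ds} - B_s) has mean 0. By the Itô isometry:
  Var( int_0^t f(s) dB_s ) = E[ (int_0^t f(s) dB_s)^2 ] = int_0^t f(s)^2 ds.
Here f(s) = 4*s/5 + 6, so f(s)^2 = 4*(2*s + 15)^2/25. Integrate:
  int_0^t (4*(2*s + 15)^2/25) ds = 4*t*(4*t^2 + 90*t + 675)/75.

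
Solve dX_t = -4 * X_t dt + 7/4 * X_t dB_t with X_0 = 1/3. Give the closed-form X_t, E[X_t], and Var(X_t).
X_t = 1/3 * exp((-177/32) t + (7/4) B_t); E[X_t] = exp(-4*t)/3; Var(X_t) = (exp(49*t/16) - 1)*exp(-8*t)/9

For GBM dX = mu X dt + sigma X dB with X_0 = x_0, apply Itô to Y = log X: dY = (mu - sigma^2/2) dt + sigma dB, so Y_t = log(x_0) + (mu - sigma^2/2) t + sigma B_t and hence X_t = x_0 * exp((mu - sigma^2/2) t + sigma B_t).
With mu = -4, sigma = 7/4, x_0 = 1/3, this gives:
  X_t = 1/3 * exp((-177/32) * t + (7/4) * B_t).
Since sigma*B_t ~ Normal(0, sigma^2 t), E[exp(sigma*B_t)] = exp(sigma^2 t / 2); so E[X_t] = x_0 * exp((mu - sigma^2/2) t) * exp(sigma^2 t / 2) = x_0 * exp(mu t) = exp(-4*t)/3.
Var(X_t) = E[X_t^2] - (E[X_t])^2 = x_0^2 * exp(2 mu t) * (exp(sigma^2 t) - 1) = (exp(49*t/16) - 1)*exp(-8*t)/9.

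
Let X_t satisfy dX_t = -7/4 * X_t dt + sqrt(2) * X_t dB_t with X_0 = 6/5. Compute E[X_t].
E[X_t] = 6*exp(-7*t/4)/5

For GBM dX = mu X dt + sigma X dB with X_0 = x_0, apply Itô to Y = log X: dY = (mu - sigma^2/2) dt + sigma dB, so Y_t = log(x_0) + (mu - sigma^2/2) t + sigma B_t and hence X_t = x_0 * exp((mu - sigma^2/2) t + sigma B_t).
With mu = -7/4, sigma = sqrt(2), x_0 = 6/5, this gives:
  X_t = 6/5 * exp((-11/4) * t + (sqrt(2)) * B_t).
Since sigma*B_t ~ Normal(0, sigma^2 t), E[exp(sigma*B_t)] = exp(sigma^2 t / 2); so E[X_t] = x_0 * exp((mu - sigma^2/2) t) * exp(sigma^2 t / 2) = x_0 * exp(mu t) = 6*exp(-7*t/4)/5.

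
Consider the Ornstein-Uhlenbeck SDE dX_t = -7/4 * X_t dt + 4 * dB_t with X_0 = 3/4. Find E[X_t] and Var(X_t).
E[X_t] = 3*exp(-7*t/4)/4; Var(X_t) = 32/7 - 32*exp(-7*t/2)/7

The OU SDE dX = -theta X dt + sigma dB admits the integrating factor exp(theta t): d(exp(theta t) X_t) = sigma exp(theta t) dB_t. Integrating from 0 to t:
  X_t = x_0 * exp(-theta t) + sigma * int_0^t exp(-theta (t-s)) dB_s.
The Itô integral has mean 0 and (by the Itô isometry) variance sigma^2 * int_0^t exp(-2 theta (t - s)) ds = sigma^2 * (1 - exp(-2 theta t)) / (2 theta).
With theta = 7/4, sigma = 4, x_0 = 3/4:
  E[X_t] = 3/4 * exp(-7/4 t) = 3*exp(-7*t/4)/4
  Var(X_t) = (4)^2 * (1 - exp(-2*7/4 t)) / (2 * 7/4) = 32/7 - 32*exp(-7*t/2)/7.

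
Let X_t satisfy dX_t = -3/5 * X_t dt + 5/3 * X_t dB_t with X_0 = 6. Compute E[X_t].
E[X_t] = 6*exp(-3*t/5)

For GBM dX = mu X dt + sigma X dB with X_0 = x_0, apply Itô to Y = log X: dY = (mu - sigma^2/2) dt + sigma dB, so Y_t = log(x_0) + (mu - sigma^2/2) t + sigma B_t and hence X_t = x_0 * exp((mu - sigma^2/2) t + sigma B_t).
With mu = -3/5, sigma = 5/3, x_0 = 6, this gives:
  X_t = 6 * exp((-179/90) * t + (5/3) * B_t).
Since sigma*B_t ~ Normal(0, sigma^2 t), E[exp(sigma*B_t)] = exp(sigma^2 t / 2); so E[X_t] = x_0 * exp((mu - sigma^2/2) t) * exp(sigma^2 t / 2) = x_0 * exp(mu t) = 6*exp(-3*t/5).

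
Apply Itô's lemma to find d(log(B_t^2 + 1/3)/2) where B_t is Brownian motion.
d(log(B_t^2 + 1/3)/2) = (3*(1 - 3*B_t^2)/(2*(3*B_t^2 + 1)^2)) dt + (3*B_t/(3*B_t^2 + 1)) dB_t

Itô's formula for f(B_t) gives d f(B_t) = f'(B_t) dB_t + (1/2) f''(B_t) dt. Compute derivatives of f(x) = log(x^2 + 1/3)/2:
  f'(x)  = 3*x/(3*x^2 + 1)
  f''(x) = 3*(1 - 3*x^2)/(3*x^2 + 1)^2
Substitute x = B_t and multiply the f'' term by 1/2:
  drift     = (1/2) * (3*(1 - 3*x^2)/(3*x^2 + 1)^2) evaluated at B_t = 3*(1 - 3*B_t^2)/(2*(3*B_t^2 + 1)^2)
  diffusion = (3*x/(3*x^2 + 1)) evaluated at B_t = 3*B_t/(3*B_t^2 + 1)
Therefore d(log(B_t^2 + 1/3)/2) = (3*(1 - 3*B_t^2)/(2*(3*B_t^2 + 1)^2)) dt + (3*B_t/(3*B_t^2 + 1)) dB_t.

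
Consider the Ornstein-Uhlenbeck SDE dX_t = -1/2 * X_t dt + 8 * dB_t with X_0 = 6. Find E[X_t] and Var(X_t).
E[X_t] = 6*exp(-t/2); Var(X_t) = 64 - 64*exp(-t)

The OU SDE dX = -theta X dt + sigma dB admits the integrating factor exp(theta t): d(exp(theta t) X_t) = sigma exp(theta t) dB_t. Integrating from 0 to t:
  X_t = x_0 * exp(-theta t) + sigma * int_0^t exp(-theta (t-s)) dB_s.
The Itô integral has mean 0 and (by the Itô isometry) variance sigma^2 * int_0^t exp(-2 theta (t - s)) ds = sigma^2 * (1 - exp(-2 theta t)) / (2 theta).
With theta = 1/2, sigma = 8, x_0 = 6:
  E[X_t] = 6 * exp(-1/2 t) = 6*exp(-t/2)
  Var(X_t) = (8)^2 * (1 - exp(-2*1/2 t)) / (2 * 1/2) = 64 - 64*exp(-t).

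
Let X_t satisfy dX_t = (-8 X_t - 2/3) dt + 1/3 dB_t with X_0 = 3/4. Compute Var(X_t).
Var(X_t) = 1/144 - exp(-16*t)/144

The variance V(t) = Var(X_t) satisfies V'(t) = 2 a V(t) + c^2 with V(0) = 0 (drift coefficient is linear in X, diffusion is constant). With a = -8, c = 1/3, the solution is
  V(t) = (c^2 / (2 a)) * (exp(2 a t) - 1)
       = ((1/3)^2 / (2*(-8))) * (exp((-16) t) - 1)
       = 1/144 - exp(-16*t)/144.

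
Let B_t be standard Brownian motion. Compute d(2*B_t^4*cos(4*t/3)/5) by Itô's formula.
d(2*B_t^4*cos(4*t/3)/5) = (4*B_t^2*(-2*B_t^2*sin(4*t/3) + 9*cos(4*t/3))/15) dt + (8*B_t^3*cos(4*t/3)/5) dB_t

Itô's formula for f(t, x): d f(t, B_t) = (f_t + (1/2) f_xx) dt + f_x dB_t. Compute partials of f(t, x) = 2*x^4*cos(4*t/3)/5:
  f_t(t,x)  = -8*x^4*sin(4*t/3)/15
  f_x(t,x)  = 8*x^3*cos(4*t/3)/5
  f_xx(t,x) = 24*x^2*cos(4*t/3)/5
Assemble drift = f_t + (1/2) f_xx = 4*x^2*(-2*x^2*sin(4*t/3) + 9*cos(4*t/3))/15 and diffusion = f_x = 8*x^3*cos(4*t/3)/5. Substituting x = B_t:
  d(2*B_t^4*cos(4*t/3)/5) = (4*B_t^2*(-2*B_t^2*sin(4*t/3) + 9*cos(4*t/3))/15) dt + (8*B_t^3*cos(4*t/3)/5) dB_t.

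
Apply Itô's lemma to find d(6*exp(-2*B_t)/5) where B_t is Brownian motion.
d(6*exp(-2*B_t)/5) = (12*exp(-2*B_t)/5) dt + (-12*exp(-2*B_t)/5) dB_t

Itô's formula for f(B_t) gives d f(B_t) = f'(B_t) dB_t + (1/2) f''(B_t) dt. Compute derivatives of f(x) = 6*exp(-2*x)/5:
  f'(x)  = -12*exp(-2*x)/5
  f''(x) = 24*exp(-2*x)/5
Substitute x = B_t and multiply the f'' term by 1/2:
  drift     = (1/2) * (24*exp(-2*x)/5) evaluated at B_t = 12*exp(-2*B_t)/5
  diffusion = (-12*exp(-2*x)/5) evaluated at B_t = -12*exp(-2*B_t)/5
Therefore d(6*exp(-2*B_t)/5) = (12*exp(-2*B_t)/5) dt + (-12*exp(-2*B_t)/5) dB_t.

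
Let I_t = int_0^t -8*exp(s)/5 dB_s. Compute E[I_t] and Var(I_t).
E[I_t] = 0; Var(I_t) = 32*exp(2*t)/25 - 32/25

The Itô integral of a deterministic integrand f(s) has mean 0 because each increment f(s) * (B_{s+ds} - B_s) has mean 0. By the Itô isometry:
  Var( int_0^t f(s) dB_s ) = E[ (int_0^t f(s) dB_s)^2 ] = int_0^t f(s)^2 ds.
Here f(s) = -8*exp(s)/5, so f(s)^2 = 64*exp(2*s)/25. Integrate:
  int_0^t (64*exp(2*s)/25) ds = 32*exp(2*t)/25 - 32/25.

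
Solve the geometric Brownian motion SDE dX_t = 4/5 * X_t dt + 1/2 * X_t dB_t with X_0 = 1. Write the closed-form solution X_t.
X_t = 1 * exp((27/40) * t + (1/2) * B_t)

For GBM dX = mu X dt + sigma X dB with X_0 = x_0, apply Itô to Y = log X: dY = (mu - sigma^2/2) dt + sigma dB, so Y_t = log(x_0) + (mu - sigma^2/2) t + sigma B_t and hence X_t = x_0 * exp((mu - sigma^2/2) t + sigma B_t).
With mu = 4/5, sigma = 1/2, x_0 = 1, this gives:
  X_t = 1 * exp((27/40) * t + (1/2) * B_t).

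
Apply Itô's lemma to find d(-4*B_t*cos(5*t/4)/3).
d(-4*B_t*cos(5*t/4)/3) = (5*B_t*sin(5*t/4)/3) dt + (-4*cos(5*t/4)/3) dB_t

Itô's formula for f(t, x): d f(t, B_t) = (f_t + (1/2) f_xx) dt + f_x dB_t. Compute partials of f(t, x) = -4*x*cos(5*t/4)/3:
  f_t(t,x)  = 5*x*sin(5*t/4)/3
  f_x(t,x)  = -4*cos(5*t/4)/3
  f_xx(t,x) = 0
Assemble drift = f_t + (1/2) f_xx = 5*x*sin(5*t/4)/3 and diffusion = f_x = -4*cos(5*t/4)/3. Substituting x = B_t:
  d(-4*B_t*cos(5*t/4)/3) = (5*B_t*sin(5*t/4)/3) dt + (-4*cos(5*t/4)/3) dB_t.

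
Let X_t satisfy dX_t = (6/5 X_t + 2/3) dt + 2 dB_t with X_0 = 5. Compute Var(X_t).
Var(X_t) = 5*exp(12*t/5)/3 - 5/3

The variance V(t) = Var(X_t) satisfies V'(t) = 2 a V(t) + c^2 with V(0) = 0 (drift coefficient is linear in X, diffusion is constant). With a = 6/5, c = 2, the solution is
  V(t) = (c^2 / (2 a)) * (exp(2 a t) - 1)
       = (2^2 / (2*(6/5))) * (exp((12/5) t) - 1)
       = 5*exp(12*t/5)/3 - 5/3.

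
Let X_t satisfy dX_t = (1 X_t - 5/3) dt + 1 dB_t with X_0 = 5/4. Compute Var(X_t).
Var(X_t) = exp(2*t)/2 - 1/2

The variance V(t) = Var(X_t) satisfies V'(t) = 2 a V(t) + c^2 with V(0) = 0 (drift coefficient is linear in X, diffusion is constant). With a = 1, c = 1, the solution is
  V(t) = (c^2 / (2 a)) * (exp(2 a t) - 1)
       = (1^2 / (2*1)) * (exp(2 t) - 1)
       = exp(2*t)/2 - 1/2.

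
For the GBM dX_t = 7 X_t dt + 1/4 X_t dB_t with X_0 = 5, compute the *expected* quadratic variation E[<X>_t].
E[<X>_t] = exp(225*t/16)/9 - 1/9

<X>_t = int_0^t ((1/4) * X_s)^2 ds. Taking expectation inside the integral: E[<X>_t] = (1/4)^2 * int_0^t E[X_s^2] ds. For GBM, E[X_s^2] = x_0^2 * exp((2 mu + sigma^2) s). Integrating:
  E[<X>_t] = (1/4)^2 * 5^2 * (exp((2*7 + (1/4)^2) t) - 1) / (2*7 + (1/4)^2)
           = (1/4)^2 * 5^2 * (exp((225/16) t) - 1) / (225/16) = exp(225*t/16)/9 - 1/9.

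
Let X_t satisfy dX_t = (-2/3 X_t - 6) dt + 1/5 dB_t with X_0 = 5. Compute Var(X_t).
Var(X_t) = 3/100 - 3*exp(-4*t/3)/100

The variance V(t) = Var(X_t) satisfies V'(t) = 2 a V(t) + c^2 with V(0) = 0 (drift coefficient is linear in X, diffusion is constant). With a = -2/3, c = 1/5, the solution is
  V(t) = (c^2 / (2 a)) * (exp(2 a t) - 1)
       = ((1/5)^2 / (2*(-2/3))) * (exp((-4/3) t) - 1)
       = 3/100 - 3*exp(-4*t/3)/100.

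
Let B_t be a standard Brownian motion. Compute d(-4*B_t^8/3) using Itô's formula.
d(-4*B_t^8/3) = (-112*B_t^6/3) dt + (-32*B_t^7/3) dB_t

Itô's formula for f(B_t) gives d f(B_t) = f'(B_t) dB_t + (1/2) f''(B_t) dt. Compute derivatives of f(x) = -4*x^8/3:
  f'(x)  = -32*x^7/3
  f''(x) = -224*x^6/3
Substitute x = B_t and multiply the f'' term by 1/2:
  drift     = (1/2) * (-224*x^6/3) evaluated at B_t = -112*B_t^6/3
  diffusion = (-32*x^7/3) evaluated at B_t = -32*B_t^7/3
Therefore d(-4*B_t^8/3) = (-112*B_t^6/3) dt + (-32*B_t^7/3) dB_t.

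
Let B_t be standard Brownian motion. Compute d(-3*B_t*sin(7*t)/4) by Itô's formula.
d(-3*B_t*sin(7*t)/4) = (-21*B_t*cos(7*t)/4) dt + (-3*sin(7*t)/4) dB_t

Itô's formula for f(t, x): d f(t, B_t) = (f_t + (1/2) f_xx) dt + f_x dB_t. Compute partials of f(t, x) = -3*x*sin(7*t)/4:
  f_t(t,x)  = -21*x*cos(7*t)/4
  f_x(t,x)  = -3*sin(7*t)/4
  f_xx(t,x) = 0
Assemble drift = f_t + (1/2) f_xx = -21*x*cos(7*t)/4 and diffusion = f_x = -3*sin(7*t)/4. Substituting x = B_t:
  d(-3*B_t*sin(7*t)/4) = (-21*B_t*cos(7*t)/4) dt + (-3*sin(7*t)/4) dB_t.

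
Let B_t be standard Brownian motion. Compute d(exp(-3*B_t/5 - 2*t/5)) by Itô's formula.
d(exp(-3*B_t/5 - 2*t/5)) = (-11*exp(-3*B_t/5 - 2*t/5)/50) dt + (-3*exp(-3*B_t/5 - 2*t/5)/5) dB_t

Itô's formula for f(t, x): d f(t, B_t) = (f_t + (1/2) f_xx) dt + f_x dB_t. Compute partials of f(t, x) = exp(-2*t/5 - 3*x/5):
  f_t(t,x)  = -2*exp(-2*t/5 - 3*x/5)/5
  f_x(t,x)  = -3*exp(-2*t/5 - 3*x/5)/5
  f_xx(t,x) = 9*exp(-2*t/5 - 3*x/5)/25
Assemble drift = f_t + (1/2) f_xx = -11*exp(-2*t/5 - 3*x/5)/50 and diffusion = f_x = -3*exp(-2*t/5 - 3*x/5)/5. Substituting x = B_t:
  d(exp(-3*B_t/5 - 2*t/5)) = (-11*exp(-3*B_t/5 - 2*t/5)/50) dt + (-3*exp(-3*B_t/5 - 2*t/5)/5) dB_t.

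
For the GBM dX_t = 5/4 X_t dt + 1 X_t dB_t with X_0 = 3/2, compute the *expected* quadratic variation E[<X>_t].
E[<X>_t] = 9*exp(7*t/2)/14 - 9/14

<X>_t = int_0^t (1 * X_s)^2 ds. Taking expectation inside the integral: E[<X>_t] = 1^2 * int_0^t E[X_s^2] ds. For GBM, E[X_s^2] = x_0^2 * exp((2 mu + sigma^2) s). Integrating:
  E[<X>_t] = 1^2 * (3/2)^2 * (exp((2*(5/4) + 1^2) t) - 1) / (2*(5/4) + 1^2)
           = 1^2 * (3/2)^2 * (exp((7/2) t) - 1) / (7/2) = 9*exp(7*t/2)/14 - 9/14.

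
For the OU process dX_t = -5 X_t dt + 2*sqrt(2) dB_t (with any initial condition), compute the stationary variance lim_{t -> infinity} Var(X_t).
lim Var(X_t) = 4/5

The OU SDE dX = -theta X dt + sigma dB admits the integrating factor exp(theta t): d(exp(theta t) X_t) = sigma exp(theta t) dB_t. Integrating from 0 to t gives X_t = x_0 * exp(-theta t) + sigma * int_0^t exp(-theta (t-s)) dB_s for any initial x_0. The Itô integral has variance (by the Itô isometry) sigma^2 * int_0^t exp(-2 theta (t - s)) ds = sigma^2 * (1 - exp(-2 theta t)) / (2 theta), independent of x_0.
With theta = 5, sigma = 2*sqrt(2):
  Var(X_t) = (2*sqrt(2))^2 * (1 - exp(-2*5 t)) / (2 * 5) = 4/5 - 4*exp(-10*t)/5.
As t -> infinity, exp(-2*5 t) -> 0, so the stationary variance is sigma^2 / (2 theta) = 4/5.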